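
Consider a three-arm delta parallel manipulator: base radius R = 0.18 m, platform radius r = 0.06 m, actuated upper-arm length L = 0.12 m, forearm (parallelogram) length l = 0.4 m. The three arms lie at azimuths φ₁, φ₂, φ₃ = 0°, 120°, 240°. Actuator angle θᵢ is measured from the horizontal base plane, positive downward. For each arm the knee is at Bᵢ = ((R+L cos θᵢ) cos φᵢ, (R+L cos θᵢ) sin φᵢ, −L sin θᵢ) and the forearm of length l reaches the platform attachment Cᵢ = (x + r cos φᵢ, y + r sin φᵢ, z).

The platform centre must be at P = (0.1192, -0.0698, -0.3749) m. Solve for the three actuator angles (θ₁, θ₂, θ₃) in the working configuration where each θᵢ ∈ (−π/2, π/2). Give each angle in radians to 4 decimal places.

θ₁ = 0.0002, θ₂ = 1.1350, θ₃ = 0.6113

rotate P by −φ1: (0.1192, -0.0698, -0.3749)
  A cos θ + B sin θ = C:  0.0008·cos θ + -0.3749·sin θ = 0.0007
  θ1 = atan2(B,A) + arccos(C/0.3749) = 0.0002
rotate P by −φ2: (-0.1200, -0.0683, -0.3749)
  e−x'=0.2400;  (l²−L²−(e−x')²−y'²−z²)/2L = -0.2385
  θ2 = atan2(B,A) + arccos(C/0.4452) = 1.1350
rotate P by −φ3: (0.0008, 0.1381, -0.3749)
  e−x'=0.1192;  (l²−L²−(e−x')²−y'²−z²)/2L = -0.1176
  √(A²+B²)=0.3934;  θ3 = -1.2631+1.8744 ≈ 0.6113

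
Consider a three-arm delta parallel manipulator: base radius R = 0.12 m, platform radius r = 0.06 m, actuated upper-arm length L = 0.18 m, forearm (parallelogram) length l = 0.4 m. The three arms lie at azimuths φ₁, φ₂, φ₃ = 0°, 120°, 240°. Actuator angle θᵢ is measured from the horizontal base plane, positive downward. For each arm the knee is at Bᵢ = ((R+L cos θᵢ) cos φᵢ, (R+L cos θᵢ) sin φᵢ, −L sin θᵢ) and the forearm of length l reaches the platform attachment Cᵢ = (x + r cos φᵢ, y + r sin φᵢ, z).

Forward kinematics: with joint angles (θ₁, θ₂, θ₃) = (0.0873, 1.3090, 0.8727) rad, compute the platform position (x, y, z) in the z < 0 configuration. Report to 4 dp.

φ1=0.0°: virtual centre (0.2393, 0.0000, -0.0157), radius l
S2 = (0.1066·cos120.0°, 0.1066·sin120.0°, -0.1739) = (-0.0533, 0.0923, -0.1739)
arm 3 at φ=240.0°: (R−r)+L cos θ3 = 0.1757;  S3 = (-0.0878, -0.1522, -0.1379)
|S₂|²−|S₁|² = -0.0159;  |S₃|²−|S₁|² = -0.0076
plane₁₂: -0.5852x+0.1846y+-0.3163z = -0.0159
Cramer: x(z) = 0.0209-0.4730z;  y(z) = -0.0199+0.2140z
sphere 1 gives Az²+Bz+C=0 with A=1.2696, B=0.2295, C=-0.1117;  B²−4AC=0.6197;  roots -0.4004, 0.2197;  negative root z = -0.4004
x = 0.2103, y = -0.1056

(0.2103, -0.1056, -0.4004)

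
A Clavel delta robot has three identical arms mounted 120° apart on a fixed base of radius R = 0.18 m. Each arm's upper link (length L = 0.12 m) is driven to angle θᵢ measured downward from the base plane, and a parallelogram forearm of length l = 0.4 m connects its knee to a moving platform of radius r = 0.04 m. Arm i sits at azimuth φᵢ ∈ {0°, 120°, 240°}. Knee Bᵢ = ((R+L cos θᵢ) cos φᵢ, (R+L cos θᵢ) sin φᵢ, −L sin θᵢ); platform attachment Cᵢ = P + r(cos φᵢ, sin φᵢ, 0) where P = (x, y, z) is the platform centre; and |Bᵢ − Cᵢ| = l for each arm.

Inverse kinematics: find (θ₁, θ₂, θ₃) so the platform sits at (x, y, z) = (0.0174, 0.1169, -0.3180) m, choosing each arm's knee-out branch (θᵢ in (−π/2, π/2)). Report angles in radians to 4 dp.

θ₁ = 0.1738, θ₂ = -0.3492, θ₃ = 0.8723

φ1=0.0° → target in arm frame (0.0174, 0.1169)
  e−x'=0.1226;  (l²−L²−(e−x')²−y'²−z²)/2L = 0.0657
  θ1 = atan2(B,A) + arccos(C/0.3408) = 0.1738
arm 2 (φ=120.0°): x'=0.0925, y'=-0.0735
  A cos θ + B sin θ = C:  0.0475·cos θ + -0.3180·sin θ = 0.1534
  √(A²+B²)=0.3215;  θ2 = -1.4226+1.0734 ≈ -0.3492
arm 3 (φ=240.0°): x'=-0.1099, y'=-0.0434
  A=0.2499, B=-0.3180, C=(l²−L²−A²−y'²−z²)/(2L)=-0.0828
  θ3 = atan2(B,A) + arccos(C/0.4045) = 0.8723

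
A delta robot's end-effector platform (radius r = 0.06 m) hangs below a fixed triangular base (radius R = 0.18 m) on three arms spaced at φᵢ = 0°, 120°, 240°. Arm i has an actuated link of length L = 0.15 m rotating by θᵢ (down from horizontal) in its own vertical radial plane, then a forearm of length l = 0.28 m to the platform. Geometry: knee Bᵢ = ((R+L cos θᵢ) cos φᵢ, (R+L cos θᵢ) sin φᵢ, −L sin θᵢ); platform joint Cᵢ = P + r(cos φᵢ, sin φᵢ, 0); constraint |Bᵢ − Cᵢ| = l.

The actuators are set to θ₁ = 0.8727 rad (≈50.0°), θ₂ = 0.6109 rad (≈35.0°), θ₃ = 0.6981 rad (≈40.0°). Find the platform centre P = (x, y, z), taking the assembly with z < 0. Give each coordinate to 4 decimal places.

(-0.0259, 0.0085, -0.2549)

arm 1 at φ=0.0°: e+L cos θ1 = 0.2164;  O1 = (0.2164, 0.0000, -0.1149)
O2 = (0.2429·cos120.0°, 0.2429·sin120.0°, -0.0860) = (-0.1214, 0.2103, -0.0860)
O3 = (0.2349·cos240.0°, 0.2349·sin240.0°, -0.0964) = (-0.1175, -0.2034, -0.0964)
eliminate P² terms by subtracting sphere 1 from 2 and 3
linear system: -0.6757x+0.4207y = 0.0063−0.0577z; -0.6677x+-0.4069y = 0.0044−0.0370z
det = 0.5558;  x = -0.0080+0.0703z,  y = 0.0022+-0.0244z
sphere 1 gives Az²+Bz+C=0 with A=1.0055, B=0.1982, C=-0.0148;  B²−4AC=0.0989;  roots -0.2549, 0.0578;  negative root z = -0.2549
x = -0.0259, y = 0.0085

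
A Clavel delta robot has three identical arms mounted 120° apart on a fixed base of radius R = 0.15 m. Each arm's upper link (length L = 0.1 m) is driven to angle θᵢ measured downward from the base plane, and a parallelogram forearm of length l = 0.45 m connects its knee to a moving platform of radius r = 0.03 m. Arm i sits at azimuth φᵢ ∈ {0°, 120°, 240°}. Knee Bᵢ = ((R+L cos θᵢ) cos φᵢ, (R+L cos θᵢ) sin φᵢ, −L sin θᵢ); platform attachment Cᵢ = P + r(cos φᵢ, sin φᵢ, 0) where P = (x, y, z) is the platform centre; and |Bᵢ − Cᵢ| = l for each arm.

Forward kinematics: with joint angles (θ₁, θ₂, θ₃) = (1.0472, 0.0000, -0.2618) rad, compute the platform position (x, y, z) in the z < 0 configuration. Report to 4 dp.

arm 1 at φ=0.0°: e+L cos θ1 = 0.1700;  centre 1 = (0.1700, 0.0000, -0.0866)
centre 2 = (0.2200·cos120.0°, 0.2200·sin120.0°, 0.0000) = (-0.1100, 0.1905, 0.0000)
centre 3 = (0.2166·cos240.0°, 0.2166·sin240.0°, 0.0259) = (-0.1083, -0.1876, 0.0259)
|centre ₂|²−|centre ₁|² = 0.0120;  |centre ₃|²−|centre ₁|² = 0.0112
linear system: -0.5600x+0.3811y = 0.0120−0.1732z; -0.5566x+-0.3751y = 0.0112−0.2250z
Cramer: x(z) = -0.0208+0.3570z;  y(z) = 0.0010+0.0701z
sphere 1 gives Az²+Bz+C=0 with A=1.1323, B=0.0372, C=-0.1586;  B²−4AC=0.7198;  roots -0.3910, 0.3582;  negative root z = -0.3910
x = -0.1603, y = -0.0264

(-0.1603, -0.0264, -0.3910)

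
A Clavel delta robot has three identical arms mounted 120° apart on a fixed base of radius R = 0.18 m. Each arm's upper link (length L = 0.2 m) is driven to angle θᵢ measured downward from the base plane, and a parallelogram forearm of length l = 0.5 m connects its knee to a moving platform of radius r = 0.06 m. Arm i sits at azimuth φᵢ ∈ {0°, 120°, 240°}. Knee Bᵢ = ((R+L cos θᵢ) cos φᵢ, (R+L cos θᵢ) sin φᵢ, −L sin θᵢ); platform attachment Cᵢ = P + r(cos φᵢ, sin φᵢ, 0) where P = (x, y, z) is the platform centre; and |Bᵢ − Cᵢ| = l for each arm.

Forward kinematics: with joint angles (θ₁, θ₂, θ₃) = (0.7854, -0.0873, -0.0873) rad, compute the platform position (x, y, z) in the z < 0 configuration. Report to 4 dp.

(-0.1671, 0.0000, -0.3991)

φ1=0.0°: virtual centre (0.2614, 0.0000, -0.1414), radius l
O2 = (0.3192·cos120.0°, 0.3192·sin120.0°, 0.0174) = (-0.1596, 0.2765, 0.0174)
φ3=240.0°: virtual centre (-0.1596, -0.2765, 0.0174), radius l
|O₂|²−|O₁|² = 0.0139;  |O₃|²−|O₁|² = 0.0139
plane₁₂: -0.8421x+0.5529y+0.3177z = 0.0139
Cramer: x(z) = -0.0165+0.3773z;  y(z) = 0.0000-0.0000z
sphere 1 gives Az²+Bz+C=0 with A=1.1424, B=0.0731, C=-0.1528;  B²−4AC=0.7034;  roots -0.3991, 0.3351;  negative root z = -0.3991
x = -0.1671, y = 0.0000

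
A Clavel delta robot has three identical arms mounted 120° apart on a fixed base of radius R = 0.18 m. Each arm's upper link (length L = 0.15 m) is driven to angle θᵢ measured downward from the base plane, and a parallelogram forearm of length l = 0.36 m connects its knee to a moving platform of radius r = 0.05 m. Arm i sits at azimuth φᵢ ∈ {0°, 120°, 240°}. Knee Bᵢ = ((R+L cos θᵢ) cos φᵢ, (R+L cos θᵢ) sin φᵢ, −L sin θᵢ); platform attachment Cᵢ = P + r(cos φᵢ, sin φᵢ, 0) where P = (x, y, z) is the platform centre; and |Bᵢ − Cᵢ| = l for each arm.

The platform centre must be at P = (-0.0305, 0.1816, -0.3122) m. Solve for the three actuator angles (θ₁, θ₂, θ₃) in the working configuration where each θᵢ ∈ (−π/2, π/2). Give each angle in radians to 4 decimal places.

θ₁ = 0.9600, θ₂ = -0.1743, θ₃ = 1.3966

φ1=0.0° → target in arm frame (-0.0305, 0.1816)
  A=0.1605, B=-0.3122, C=(l²−L²−A²−y'²−z²)/(2L)=-0.1637
  √(A²+B²)=0.3510;  θ1 = -1.0959+2.0559 ≈ 0.9600
arm 2 (φ=120.0°): x'=0.1725, y'=-0.0644
  A cos θ + B sin θ = C:  -0.0425·cos θ + -0.3122·sin θ = 0.0123
  θ2 = atan2(B,A) + arccos(C/0.3151) = -0.1743
φ3=240.0° → target in arm frame (-0.1420, -0.1172)
  e−x'=0.2720;  (l²−L²−(e−x')²−y'²−z²)/2L = -0.2603
  γ=atan2(-0.3122,0.2720)=-0.8541;  ψ=arccos(-0.6287)=2.2507;  θ3=γ+ψ≈1.3966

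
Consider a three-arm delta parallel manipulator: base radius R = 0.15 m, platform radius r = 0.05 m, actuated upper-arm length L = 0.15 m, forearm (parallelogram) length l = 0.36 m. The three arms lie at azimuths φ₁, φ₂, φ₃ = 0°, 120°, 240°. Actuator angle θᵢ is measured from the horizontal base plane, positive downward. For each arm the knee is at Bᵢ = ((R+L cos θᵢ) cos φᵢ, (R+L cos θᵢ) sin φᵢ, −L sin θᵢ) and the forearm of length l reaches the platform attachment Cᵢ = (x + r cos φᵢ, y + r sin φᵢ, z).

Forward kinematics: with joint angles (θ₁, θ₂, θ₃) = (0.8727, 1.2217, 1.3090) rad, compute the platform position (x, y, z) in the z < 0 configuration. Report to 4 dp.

φ1=0.0°: virtual centre (0.1964, 0.0000, -0.1149), radius l
centre 2 = (0.1513·cos120.0°, 0.1513·sin120.0°, -0.1410) = (-0.0757, 0.1310, -0.1410)
arm 3 at φ=240.0°: (R−r)+L cos θ3 = 0.1388;  centre 3 = (-0.0694, -0.1202, -0.1449)
|centre ₂|²−|centre ₁|² = -0.0090;  |centre ₃|²−|centre ₁|² = -0.0115
plane₁₂: -0.5441x+0.2621y+-0.0521z = -0.0090
det = 0.2702;  x = 0.0192+-0.1045z,  y = 0.0054+-0.0183z
quadratic in z: (1.0113)z²+(0.2667)z+(-0.0850)=0, √Δ=0.6440 → z ∈ {-0.4503, 0.1866}; z = -0.4503 (taking z<0)
x = 0.0663, y = 0.0137

(0.0663, 0.0137, -0.4503)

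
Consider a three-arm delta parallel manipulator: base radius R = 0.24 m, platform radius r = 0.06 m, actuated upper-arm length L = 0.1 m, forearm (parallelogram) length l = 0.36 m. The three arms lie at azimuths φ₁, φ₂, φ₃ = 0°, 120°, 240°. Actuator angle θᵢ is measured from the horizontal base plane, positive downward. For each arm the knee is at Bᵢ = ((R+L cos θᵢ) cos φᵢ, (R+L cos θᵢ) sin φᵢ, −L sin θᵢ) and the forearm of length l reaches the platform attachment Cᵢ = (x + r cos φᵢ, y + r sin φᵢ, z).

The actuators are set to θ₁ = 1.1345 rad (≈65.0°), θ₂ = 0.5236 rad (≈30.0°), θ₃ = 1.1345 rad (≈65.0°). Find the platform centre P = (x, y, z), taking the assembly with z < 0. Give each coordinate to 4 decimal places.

arm 1 at φ=0.0°: (R−r)+L cos θ1 = 0.2223;  S1 = (0.2223, 0.0000, -0.0906)
S2 = (0.2666·cos120.0°, 0.2666·sin120.0°, -0.0500) = (-0.1333, 0.2309, -0.0500)
φ3=240.0°: virtual centre (-0.1111, -0.1925, -0.0906), radius l
eliminate P² terms by subtracting sphere 1 from 2 and 3
plane₁₂: -0.7111x+0.4618y+0.0813z = 0.0160
Cramer: x(z) = -0.0106+0.0538z;  y(z) = 0.0183-0.0932z
sphere 1 gives Az²+Bz+C=0 with A=1.0116, B=0.1528, C=-0.0668;  B²−4AC=0.2938;  roots -0.3435, 0.1924;  negative root z = -0.3435
x = -0.0290, y = 0.0503

(-0.0290, 0.0503, -0.3435)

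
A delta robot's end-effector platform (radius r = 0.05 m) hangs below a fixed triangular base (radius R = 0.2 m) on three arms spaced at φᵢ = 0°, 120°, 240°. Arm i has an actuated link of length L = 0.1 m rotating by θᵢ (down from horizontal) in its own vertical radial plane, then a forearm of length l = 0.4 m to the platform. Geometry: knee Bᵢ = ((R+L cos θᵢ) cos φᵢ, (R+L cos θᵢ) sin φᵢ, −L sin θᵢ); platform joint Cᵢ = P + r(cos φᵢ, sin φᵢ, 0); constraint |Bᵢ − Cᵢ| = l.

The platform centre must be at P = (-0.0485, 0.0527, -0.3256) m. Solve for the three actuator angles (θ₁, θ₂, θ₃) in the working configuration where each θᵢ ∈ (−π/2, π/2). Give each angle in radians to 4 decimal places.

rotate P by −φ1: (-0.0485, 0.0527, -0.3256)
  A=0.1985, B=-0.3256, C=(l²−L²−A²−y'²−z²)/(2L)=0.0090
  √(A²+B²)=0.3813;  θ1 = -1.0233+1.5471 ≈ 0.5238
φ2=120.0° → target in arm frame (0.0699, 0.0157)
  A cos θ + B sin θ = C:  0.0801·cos θ + -0.3256·sin θ = 0.1866
  γ=atan2(-0.3256,0.0801)=-1.3295;  ψ=arccos(0.5565)=0.9806;  θ2=γ+ψ≈-0.3490
φ3=240.0° → target in arm frame (-0.0214, -0.0684)
  A cos θ + B sin θ = C:  0.1714·cos θ + -0.3256·sin θ = 0.0497
  θ3 = atan2(B,A) + arccos(C/0.3680) = 0.3491

θ₁ = 0.5238, θ₂ = -0.3490, θ₃ = 0.3491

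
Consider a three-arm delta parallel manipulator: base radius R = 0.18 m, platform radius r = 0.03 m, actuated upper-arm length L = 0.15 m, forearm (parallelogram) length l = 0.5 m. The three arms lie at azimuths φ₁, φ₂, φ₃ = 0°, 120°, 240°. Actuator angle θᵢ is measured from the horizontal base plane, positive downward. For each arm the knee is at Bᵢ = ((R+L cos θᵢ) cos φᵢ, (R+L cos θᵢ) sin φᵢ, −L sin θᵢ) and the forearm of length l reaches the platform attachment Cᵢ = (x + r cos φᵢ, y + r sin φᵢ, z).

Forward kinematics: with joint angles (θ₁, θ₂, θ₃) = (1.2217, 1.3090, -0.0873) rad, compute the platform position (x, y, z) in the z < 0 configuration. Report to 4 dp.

(-0.1011, -0.2060, -0.4817)

arm 1 at φ=0.0°: (R−r)+L cos θ1 = 0.2013;  O1 = (0.2013, 0.0000, -0.1410)
O2 = (0.1888·cos120.0°, 0.1888·sin120.0°, -0.1449) = (-0.0944, 0.1635, -0.1449)
φ3=240.0°: virtual centre (-0.1497, -0.2593, 0.0131), radius l
subtract pairs → two planes through P
[-0.5914 0.3271 -0.0079]·P = -0.0037;  [-0.7020 -0.5186 0.3081]·P = 0.0294
Cramer: x(z) = -0.0143+0.1802z;  y(z) = -0.0374+0.3500z
quadratic in z: (1.1550)z²+(0.1780)z+(-0.1822)=0, √Δ=0.9347 → z ∈ {-0.4817, 0.3276}; z = -0.4817 (taking z<0)
x = -0.1011, y = -0.2060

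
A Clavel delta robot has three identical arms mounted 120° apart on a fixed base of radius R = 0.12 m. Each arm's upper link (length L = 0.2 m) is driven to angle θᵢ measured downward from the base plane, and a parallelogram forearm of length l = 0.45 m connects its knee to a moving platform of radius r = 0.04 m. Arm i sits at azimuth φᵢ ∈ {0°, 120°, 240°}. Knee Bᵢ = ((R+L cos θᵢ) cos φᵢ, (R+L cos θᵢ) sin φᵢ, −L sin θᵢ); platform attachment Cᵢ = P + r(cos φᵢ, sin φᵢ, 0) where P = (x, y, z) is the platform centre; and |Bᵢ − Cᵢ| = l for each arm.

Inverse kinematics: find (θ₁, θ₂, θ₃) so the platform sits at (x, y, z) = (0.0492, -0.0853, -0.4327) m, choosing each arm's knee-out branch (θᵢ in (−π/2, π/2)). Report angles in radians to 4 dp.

rotate P by −φ1: (0.0492, -0.0853, -0.4327)
  A cos θ + B sin θ = C:  0.0308·cos θ + -0.4327·sin θ = -0.0824
  γ=atan2(-0.4327,0.0308)=-1.4997;  ψ=arccos(-0.1899)=1.7619;  θ1=γ+ψ≈0.2621
rotate P by −φ2: (-0.0985, 0.0000, -0.4327)
  A=0.1785, B=-0.4327, C=(l²−L²−A²−y'²−z²)/(2L)=-0.1415
  θ2 = atan2(B,A) + arccos(C/0.4681) = 0.6982
φ3=240.0° → target in arm frame (0.0493, 0.0853)
  e−x'=0.0307;  (l²−L²−(e−x')²−y'²−z²)/2L = -0.0824
  θ3 = atan2(B,A) + arccos(C/0.4338) = 0.2619

θ₁ = 0.2621, θ₂ = 0.6982, θ₃ = 0.2619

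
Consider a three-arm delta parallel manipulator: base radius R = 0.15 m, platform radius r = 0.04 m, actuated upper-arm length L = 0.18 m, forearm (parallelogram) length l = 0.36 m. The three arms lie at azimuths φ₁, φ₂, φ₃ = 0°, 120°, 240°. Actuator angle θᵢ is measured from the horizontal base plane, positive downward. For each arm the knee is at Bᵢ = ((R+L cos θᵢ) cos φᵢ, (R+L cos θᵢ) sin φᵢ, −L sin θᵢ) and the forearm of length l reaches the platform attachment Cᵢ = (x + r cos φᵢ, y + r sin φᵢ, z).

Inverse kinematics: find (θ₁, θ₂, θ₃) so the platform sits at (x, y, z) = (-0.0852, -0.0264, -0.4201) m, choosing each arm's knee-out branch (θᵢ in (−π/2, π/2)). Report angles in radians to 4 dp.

φ1=0.0° → target in arm frame (-0.0852, -0.0264)
  A cos θ + B sin θ = C:  0.1952·cos θ + -0.4201·sin θ = -0.3280
  √(A²+B²)=0.4632;  θ1 = -1.1358+2.3576 ≈ 1.2218
φ2=120.0° → target in arm frame (0.0197, 0.0870)
  A=0.0903, B=-0.4201, C=(l²−L²−A²−y'²−z²)/(2L)=-0.2639
  √(A²+B²)=0.4297;  θ2 = -1.3592+2.2321 ≈ 0.8729
arm 3 (φ=240.0°): x'=0.0655, y'=-0.0606
  A cos θ + B sin θ = C:  0.0445·cos θ + -0.4201·sin θ = -0.2359
  θ3 = atan2(B,A) + arccos(C/0.4225) = 0.6982

θ₁ = 1.2218, θ₂ = 0.8729, θ₃ = 0.6982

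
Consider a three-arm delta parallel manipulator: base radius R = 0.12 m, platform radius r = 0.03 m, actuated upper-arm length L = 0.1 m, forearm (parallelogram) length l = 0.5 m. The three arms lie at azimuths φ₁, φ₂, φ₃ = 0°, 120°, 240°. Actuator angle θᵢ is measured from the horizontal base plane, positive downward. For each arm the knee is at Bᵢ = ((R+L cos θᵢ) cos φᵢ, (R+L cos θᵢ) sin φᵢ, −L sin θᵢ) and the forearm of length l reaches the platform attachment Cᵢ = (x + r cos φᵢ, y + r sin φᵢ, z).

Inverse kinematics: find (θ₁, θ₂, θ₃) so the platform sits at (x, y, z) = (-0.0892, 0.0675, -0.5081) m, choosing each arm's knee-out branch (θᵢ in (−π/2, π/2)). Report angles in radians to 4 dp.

rotate P by −φ1: (-0.0892, 0.0675, -0.5081)
  A cos θ + B sin θ = C:  0.1792·cos θ + -0.5081·sin θ = -0.2742
  γ=atan2(-0.5081,0.1792)=-1.2317;  ψ=arccos(-0.5089)=2.1047;  θ1=γ+ψ≈0.8730
rotate P by −φ2: (0.1031, 0.0435, -0.5081)
  A cos θ + B sin θ = C:  -0.0131·cos θ + -0.5081·sin θ = -0.1011
  √(A²+B²)=0.5083;  θ2 = -1.5965+1.7711 ≈ 0.1746
arm 3 (φ=240.0°): x'=-0.0139, y'=-0.1110
  e−x'=0.1039;  (l²−L²−(e−x')²−y'²−z²)/2L = -0.2064
  γ=atan2(-0.5081,0.1039)=-1.3692;  ψ=arccos(-0.3979)=1.9800;  θ3=γ+ψ≈0.6109

θ₁ = 0.8730, θ₂ = 0.1746, θ₃ = 0.6109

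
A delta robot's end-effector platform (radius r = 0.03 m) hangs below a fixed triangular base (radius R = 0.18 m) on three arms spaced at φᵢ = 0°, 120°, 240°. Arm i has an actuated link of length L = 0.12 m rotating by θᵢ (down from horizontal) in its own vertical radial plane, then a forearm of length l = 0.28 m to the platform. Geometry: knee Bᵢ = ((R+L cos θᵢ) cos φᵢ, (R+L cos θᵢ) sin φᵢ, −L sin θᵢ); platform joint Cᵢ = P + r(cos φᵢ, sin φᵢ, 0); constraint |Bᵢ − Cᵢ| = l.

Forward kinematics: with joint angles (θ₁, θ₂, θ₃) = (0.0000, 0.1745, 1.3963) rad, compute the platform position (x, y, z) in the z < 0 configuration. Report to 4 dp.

(0.0594, 0.0876, -0.1624)

S1 = (0.2700·cos0.0°, 0.2700·sin0.0°, 0.0000) = (0.2700, 0.0000, 0.0000)
arm 2 at φ=120.0°: (R−r)+L cos θ2 = 0.2682;  S2 = (-0.1341, 0.2322, -0.0208)
S3 = (0.1708·cos240.0°, 0.1708·sin240.0°, -0.1182) = (-0.0854, -0.1479, -0.1182)
subtract pairs → two planes through P
plane₁₂: -0.8082x+0.4645y+-0.0417z = -0.0005
Cramer: x(z) = 0.0246-0.2145z;  y(z) = 0.0415-0.2835z
sphere 1 gives Az²+Bz+C=0 with A=1.1264, B=0.0817, C=-0.0164;  B²−4AC=0.0807;  roots -0.1624, 0.0898;  negative root z = -0.1624
x = 0.0594, y = 0.0876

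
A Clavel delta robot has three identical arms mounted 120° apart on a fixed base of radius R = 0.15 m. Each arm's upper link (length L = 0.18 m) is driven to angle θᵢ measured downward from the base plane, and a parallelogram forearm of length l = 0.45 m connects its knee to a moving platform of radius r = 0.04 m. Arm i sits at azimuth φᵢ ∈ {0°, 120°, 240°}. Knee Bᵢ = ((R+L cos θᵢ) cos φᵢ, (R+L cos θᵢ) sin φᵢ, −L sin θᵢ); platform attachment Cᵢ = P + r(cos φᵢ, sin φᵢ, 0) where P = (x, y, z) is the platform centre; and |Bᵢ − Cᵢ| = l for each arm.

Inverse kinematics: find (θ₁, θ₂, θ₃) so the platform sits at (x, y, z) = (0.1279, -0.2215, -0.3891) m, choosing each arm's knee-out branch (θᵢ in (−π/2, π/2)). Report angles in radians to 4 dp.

arm 1 (φ=0.0°): x'=0.1279, y'=-0.2215
  e−x'=-0.0179;  (l²−L²−(e−x')²−y'²−z²)/2L = -0.0852
  θ1 = atan2(B,A) + arccos(C/0.3895) = 0.1746
arm 2 (φ=120.0°): x'=-0.2558, y'=0.0000
  e−x'=0.3658;  (l²−L²−(e−x')²−y'²−z²)/2L = -0.3197
  γ=atan2(-0.3891,0.3658)=-0.8163;  ψ=arccos(-0.5986)=2.2126;  θ2=γ+ψ≈1.3963
arm 3 (φ=240.0°): x'=0.1279, y'=0.2215
  A=-0.0179, B=-0.3891, C=(l²−L²−A²−y'²−z²)/(2L)=-0.0852
  θ3 = atan2(B,A) + arccos(C/0.3895) = 0.1747

θ₁ = 0.1746, θ₂ = 1.3963, θ₃ = 0.1747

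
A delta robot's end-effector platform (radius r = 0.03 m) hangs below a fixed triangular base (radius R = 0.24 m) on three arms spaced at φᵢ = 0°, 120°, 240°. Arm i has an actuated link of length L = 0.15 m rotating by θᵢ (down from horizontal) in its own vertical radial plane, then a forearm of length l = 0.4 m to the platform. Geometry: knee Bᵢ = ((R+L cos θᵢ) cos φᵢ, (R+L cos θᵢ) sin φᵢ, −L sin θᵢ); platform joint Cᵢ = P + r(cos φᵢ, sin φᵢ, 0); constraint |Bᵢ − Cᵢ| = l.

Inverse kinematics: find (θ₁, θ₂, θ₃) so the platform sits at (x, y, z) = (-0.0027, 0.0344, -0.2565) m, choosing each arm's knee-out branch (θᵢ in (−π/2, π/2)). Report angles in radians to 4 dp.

θ₁ = 0.4366, θ₂ = 0.1743, θ₃ = 0.6107

φ1=0.0° → target in arm frame (-0.0027, 0.0344)
  e−x'=0.2127;  (l²−L²−(e−x')²−y'²−z²)/2L = 0.0843
  θ1 = atan2(B,A) + arccos(C/0.3332) = 0.4366
arm 2 (φ=120.0°): x'=0.0311, y'=-0.0149
  A cos θ + B sin θ = C:  0.1789·cos θ + -0.2565·sin θ = 0.1317
  γ=atan2(-0.2565,0.1789)=-0.9619;  ψ=arccos(0.4210)=1.1362;  θ2=γ+ψ≈0.1743
φ3=240.0° → target in arm frame (-0.0284, -0.0195)
  A=0.2384, B=-0.2565, C=(l²−L²−A²−y'²−z²)/(2L)=0.0482
  θ3 = atan2(B,A) + arccos(C/0.3502) = 0.6107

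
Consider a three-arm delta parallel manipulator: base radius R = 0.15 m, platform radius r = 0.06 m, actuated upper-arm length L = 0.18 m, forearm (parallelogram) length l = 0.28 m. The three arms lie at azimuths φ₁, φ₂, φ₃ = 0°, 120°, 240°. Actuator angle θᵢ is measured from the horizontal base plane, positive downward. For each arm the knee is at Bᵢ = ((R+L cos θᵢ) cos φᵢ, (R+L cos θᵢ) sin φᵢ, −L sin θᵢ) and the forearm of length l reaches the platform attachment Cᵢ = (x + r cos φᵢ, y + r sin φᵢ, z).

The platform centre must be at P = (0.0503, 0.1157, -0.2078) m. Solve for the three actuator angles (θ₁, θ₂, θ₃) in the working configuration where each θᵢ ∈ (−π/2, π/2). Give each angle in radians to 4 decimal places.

θ₁ = 0.3489, θ₂ = 0.1745, θ₃ = 1.2215

rotate P by −φ1: (0.0503, 0.1157, -0.2078)
  A=0.0397, B=-0.2078, C=(l²−L²−A²−y'²−z²)/(2L)=-0.0337
  γ=atan2(-0.2078,0.0397)=-1.3820;  ψ=arccos(-0.1594)=1.7309;  θ1=γ+ψ≈0.3489
arm 2 (φ=120.0°): x'=0.0750, y'=-0.1014
  e−x'=0.0150;  (l²−L²−(e−x')²−y'²−z²)/2L = -0.0214
  θ2 = atan2(B,A) + arccos(C/0.2083) = 0.1745
φ3=240.0° → target in arm frame (-0.1253, -0.0143)
  A cos θ + B sin θ = C:  0.2153·cos θ + -0.2078·sin θ = -0.1216
  γ=atan2(-0.2078,0.2153)=-0.7676;  ψ=arccos(-0.4062)=1.9891;  θ3=γ+ψ≈1.2215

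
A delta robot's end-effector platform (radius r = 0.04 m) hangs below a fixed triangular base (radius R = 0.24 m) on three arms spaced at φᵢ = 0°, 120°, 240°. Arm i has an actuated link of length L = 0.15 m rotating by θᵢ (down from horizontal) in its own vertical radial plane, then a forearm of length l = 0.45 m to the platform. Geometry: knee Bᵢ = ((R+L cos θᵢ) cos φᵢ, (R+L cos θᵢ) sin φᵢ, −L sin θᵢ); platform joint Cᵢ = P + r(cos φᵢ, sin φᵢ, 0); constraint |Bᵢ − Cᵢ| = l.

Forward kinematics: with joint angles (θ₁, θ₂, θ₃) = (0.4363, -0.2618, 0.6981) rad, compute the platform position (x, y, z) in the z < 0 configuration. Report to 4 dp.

(-0.0179, 0.0875, -0.3273)

arm 1 at φ=0.0°: (R−r)+L cos θ1 = 0.3359;  S1 = (0.3359, 0.0000, -0.0634)
S2 = (0.3449·cos120.0°, 0.3449·sin120.0°, 0.0388) = (-0.1724, 0.2987, 0.0388)
arm 3 at φ=240.0°: (R−r)+L cos θ3 = 0.3149;  S3 = (-0.1575, -0.2727, -0.0964)
|S₂|²−|S₁|² = 0.0036;  |S₃|²−|S₁|² = -0.0084
linear system: -1.0168x+0.5974y = 0.0036−0.2044z; -0.9868x+-0.5454y = -0.0084−-0.0661z
det = 1.1441;  x = 0.0027+0.0630z,  y = 0.0106+-0.2350z
sphere 1 gives Az²+Bz+C=0 with A=1.0592, B=0.0798, C=-0.0873;  B²−4AC=0.3763;  roots -0.3273, 0.2519;  negative root z = -0.3273
x = -0.0179, y = 0.0875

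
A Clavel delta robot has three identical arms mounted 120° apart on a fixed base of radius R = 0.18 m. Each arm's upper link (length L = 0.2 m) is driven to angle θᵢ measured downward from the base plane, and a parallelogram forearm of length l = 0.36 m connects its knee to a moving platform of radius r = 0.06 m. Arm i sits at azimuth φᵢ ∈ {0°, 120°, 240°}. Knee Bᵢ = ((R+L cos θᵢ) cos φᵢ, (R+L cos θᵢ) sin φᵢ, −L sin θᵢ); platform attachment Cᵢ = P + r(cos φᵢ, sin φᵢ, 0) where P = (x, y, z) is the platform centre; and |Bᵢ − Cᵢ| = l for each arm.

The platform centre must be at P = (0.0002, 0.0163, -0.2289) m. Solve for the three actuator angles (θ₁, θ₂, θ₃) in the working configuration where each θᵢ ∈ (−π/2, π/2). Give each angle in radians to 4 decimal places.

rotate P by −φ1: (0.0002, 0.0163, -0.2289)
  A=0.1198, B=-0.2289, C=(l²−L²−A²−y'²−z²)/(2L)=0.0565
  √(A²+B²)=0.2584;  θ1 = -1.0886+1.3505 ≈ 0.2618
arm 2 (φ=120.0°): x'=0.0140, y'=-0.0083
  e−x'=0.1060;  (l²−L²−(e−x')²−y'²−z²)/2L = 0.0648
  θ2 = atan2(B,A) + arccos(C/0.2522) = 0.1740
rotate P by −φ3: (-0.0142, -0.0080, -0.2289)
  A cos θ + B sin θ = C:  0.1342·cos θ + -0.2289·sin θ = 0.0478
  √(A²+B²)=0.2653;  θ3 = -1.0405+1.3896 ≈ 0.3491

θ₁ = 0.2618, θ₂ = 0.1740, θ₃ = 0.3491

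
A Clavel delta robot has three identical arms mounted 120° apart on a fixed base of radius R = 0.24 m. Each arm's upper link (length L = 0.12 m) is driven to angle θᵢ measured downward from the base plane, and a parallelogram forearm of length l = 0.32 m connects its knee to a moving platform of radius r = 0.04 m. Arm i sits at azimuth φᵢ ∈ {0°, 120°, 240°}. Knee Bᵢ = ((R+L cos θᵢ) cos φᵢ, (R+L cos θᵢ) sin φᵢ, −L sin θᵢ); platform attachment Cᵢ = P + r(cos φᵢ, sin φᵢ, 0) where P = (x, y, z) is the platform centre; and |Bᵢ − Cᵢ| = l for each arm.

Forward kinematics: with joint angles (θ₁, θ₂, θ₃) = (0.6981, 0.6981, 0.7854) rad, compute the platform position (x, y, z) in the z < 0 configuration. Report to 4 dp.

(0.0036, 0.0062, -0.2157)

S1 = (0.2919·cos0.0°, 0.2919·sin0.0°, -0.0771) = (0.2919, 0.0000, -0.0771)
φ2=120.0°: virtual centre (-0.1460, 0.2528, -0.0771), radius l
arm 3 at φ=240.0°: (R−r)+L cos θ3 = 0.2849;  S3 = (-0.1424, -0.2467, -0.0849)
|S₂|²−|S₁|² = 0.0000;  |S₃|²−|S₁|² = -0.0028
[-0.8758 0.5056 0.0000]·P = 0.0000;  [-0.8687 -0.4934 -0.0154]·P = -0.0028
Cramer: x(z) = 0.0016-0.0090z;  y(z) = 0.0028-0.0155z
sphere 1 gives Az²+Bz+C=0 with A=1.0003, B=0.1594, C=-0.0122;  B²−4AC=0.0741;  roots -0.2157, 0.0564;  negative root z = -0.2157
x = 0.0036, y = 0.0062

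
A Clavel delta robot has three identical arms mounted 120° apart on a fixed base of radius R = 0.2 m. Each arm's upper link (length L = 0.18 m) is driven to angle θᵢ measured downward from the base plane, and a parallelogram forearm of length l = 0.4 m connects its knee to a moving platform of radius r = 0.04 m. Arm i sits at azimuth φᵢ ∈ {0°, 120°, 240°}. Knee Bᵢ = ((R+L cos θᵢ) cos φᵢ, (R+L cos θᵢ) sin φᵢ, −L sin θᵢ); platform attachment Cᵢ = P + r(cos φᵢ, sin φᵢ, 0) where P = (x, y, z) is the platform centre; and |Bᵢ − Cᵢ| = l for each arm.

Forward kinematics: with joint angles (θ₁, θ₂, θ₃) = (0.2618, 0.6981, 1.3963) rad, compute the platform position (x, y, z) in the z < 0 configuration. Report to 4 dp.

arm 1 at φ=0.0°: (R−r)+L cos θ1 = 0.3339;  O1 = (0.3339, 0.0000, -0.0466)
φ2=120.0°: virtual centre (-0.1489, 0.2580, -0.1157), radius l
O3 = (0.1913·cos240.0°, 0.1913·sin240.0°, -0.1773) = (-0.0956, -0.1656, -0.1773)
subtract pairs → two planes through P
plane₁₂: -0.9656x+0.5160y+-0.1382z = -0.0115
Cramer: x(z) = 0.0359-0.2367z;  y(z) = 0.0448-0.1751z
quadratic in z: (1.0867)z²+(0.2186)z+(-0.0670)=0, √Δ=0.5823 → z ∈ {-0.3685, 0.1673}; z = -0.3685 (taking z<0)
x = 0.1231, y = 0.1093

(0.1231, 0.1093, -0.3685)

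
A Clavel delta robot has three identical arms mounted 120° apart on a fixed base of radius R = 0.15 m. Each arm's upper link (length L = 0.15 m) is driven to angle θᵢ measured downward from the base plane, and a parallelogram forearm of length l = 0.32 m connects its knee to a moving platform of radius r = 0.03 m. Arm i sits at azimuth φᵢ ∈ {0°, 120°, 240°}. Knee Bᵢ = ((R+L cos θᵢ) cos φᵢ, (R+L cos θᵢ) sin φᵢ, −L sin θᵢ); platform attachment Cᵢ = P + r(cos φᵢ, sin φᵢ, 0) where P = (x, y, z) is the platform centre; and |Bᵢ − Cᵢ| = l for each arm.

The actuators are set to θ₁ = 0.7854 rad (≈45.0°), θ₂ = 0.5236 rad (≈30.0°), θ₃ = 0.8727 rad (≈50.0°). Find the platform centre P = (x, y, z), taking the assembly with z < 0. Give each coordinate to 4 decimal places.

S1 = (0.2261·cos0.0°, 0.2261·sin0.0°, -0.1061) = (0.2261, 0.0000, -0.1061)
S2 = (0.2499·cos120.0°, 0.2499·sin120.0°, -0.0750) = (-0.1250, 0.2164, -0.0750)
S3 = (0.2164·cos240.0°, 0.2164·sin240.0°, -0.1149) = (-0.1082, -0.1874, -0.1149)
eliminate P² terms by subtracting sphere 1 from 2 and 3
[-0.7020 0.4328 0.0621]·P = 0.0057;  [-0.6685 -0.3748 -0.0177]·P = -0.0023
det = 0.5525;  x = -0.0021+0.0283z,  y = 0.0099+-0.0977z
into |P−S₁|² = l²: 1.0103z² + 0.1973z + -0.0390 = 0;  Δ = 0.1966;  z = -0.3171 or 0.1218 → z<0 root = -0.3171
x = -0.0110, y = 0.0408

(-0.0110, 0.0408, -0.3171)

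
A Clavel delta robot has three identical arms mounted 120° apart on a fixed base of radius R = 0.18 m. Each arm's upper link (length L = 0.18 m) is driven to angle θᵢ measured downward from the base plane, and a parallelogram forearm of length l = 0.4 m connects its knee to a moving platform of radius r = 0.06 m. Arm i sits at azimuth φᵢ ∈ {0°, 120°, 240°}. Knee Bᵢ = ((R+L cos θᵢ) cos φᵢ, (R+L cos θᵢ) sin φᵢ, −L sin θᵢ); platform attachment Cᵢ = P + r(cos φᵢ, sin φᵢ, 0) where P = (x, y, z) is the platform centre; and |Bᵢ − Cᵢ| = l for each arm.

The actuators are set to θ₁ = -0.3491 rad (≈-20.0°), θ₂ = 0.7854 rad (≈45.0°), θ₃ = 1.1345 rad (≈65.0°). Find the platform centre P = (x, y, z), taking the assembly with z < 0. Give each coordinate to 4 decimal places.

φ1=0.0°: virtual centre (0.2891, 0.0000, 0.0616), radius l
arm 2 at φ=120.0°: e+L cos θ2 = 0.2473;  O2 = (-0.1236, 0.2141, -0.1273)
O3 = (0.1961·cos240.0°, 0.1961·sin240.0°, -0.1631) = (-0.0980, -0.1698, -0.1631)
|O₂|²−|O₁|² = -0.0100;  |O₃|²−|O₁|² = -0.0223
linear system: -0.8256x+0.4283y = -0.0100−-0.3777z; -0.7744x+-0.3396y = -0.0223−-0.4494z
det = 0.6120;  x = 0.0212+-0.5241z,  y = 0.0174+-0.1283z
quadratic in z: (1.2911)z²+(0.1532)z+(-0.0841)=0, √Δ=0.6767 → z ∈ {-0.3214, 0.2027}; z = -0.3214 (taking z<0)
x = 0.1896, y = 0.0587

(0.1896, 0.0587, -0.3214)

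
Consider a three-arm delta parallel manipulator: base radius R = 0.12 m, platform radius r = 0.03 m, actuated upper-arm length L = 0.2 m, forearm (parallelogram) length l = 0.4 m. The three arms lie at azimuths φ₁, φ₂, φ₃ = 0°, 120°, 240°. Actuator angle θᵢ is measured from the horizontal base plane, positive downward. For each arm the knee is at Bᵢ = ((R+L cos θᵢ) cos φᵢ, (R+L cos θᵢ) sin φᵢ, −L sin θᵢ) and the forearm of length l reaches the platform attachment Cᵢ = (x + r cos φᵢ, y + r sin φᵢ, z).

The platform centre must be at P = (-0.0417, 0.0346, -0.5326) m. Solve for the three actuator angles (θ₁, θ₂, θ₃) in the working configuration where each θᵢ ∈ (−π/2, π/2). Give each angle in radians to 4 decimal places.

θ₁ = 1.2220, θ₂ = 0.9602, θ₃ = 1.1346

arm 1 (φ=0.0°): x'=-0.0417, y'=0.0346
  e−x'=0.1317;  (l²−L²−(e−x')²−y'²−z²)/2L = -0.4555
  θ1 = atan2(B,A) + arccos(C/0.5486) = 1.2220
arm 2 (φ=120.0°): x'=0.0508, y'=0.0188
  A=0.0392, B=-0.5326, C=(l²−L²−A²−y'²−z²)/(2L)=-0.4139
  θ2 = atan2(B,A) + arccos(C/0.5340) = 0.9602
φ3=240.0° → target in arm frame (-0.0091, -0.0534)
  e−x'=0.0991;  (l²−L²−(e−x')²−y'²−z²)/2L = -0.4408
  θ3 = atan2(B,A) + arccos(C/0.5417) = 1.1346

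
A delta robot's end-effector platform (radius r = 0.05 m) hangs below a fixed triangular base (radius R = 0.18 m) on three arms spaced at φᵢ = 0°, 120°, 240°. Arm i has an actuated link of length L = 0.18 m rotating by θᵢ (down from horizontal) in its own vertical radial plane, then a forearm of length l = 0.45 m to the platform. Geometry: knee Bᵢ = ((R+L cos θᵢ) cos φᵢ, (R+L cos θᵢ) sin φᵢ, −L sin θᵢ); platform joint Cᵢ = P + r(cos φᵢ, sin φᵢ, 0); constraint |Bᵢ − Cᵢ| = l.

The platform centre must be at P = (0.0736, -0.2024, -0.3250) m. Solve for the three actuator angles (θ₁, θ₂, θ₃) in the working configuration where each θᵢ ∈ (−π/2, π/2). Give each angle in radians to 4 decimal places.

arm 1 (φ=0.0°): x'=0.0736, y'=-0.2024
  A cos θ + B sin θ = C:  0.0564·cos θ + -0.3250·sin θ = 0.0565
  θ1 = atan2(B,A) + arccos(C/0.3299) = -0.0002
rotate P by −φ2: (-0.2121, 0.0375, -0.3250)
  e−x'=0.3421;  (l²−L²−(e−x')²−y'²−z²)/2L = -0.1499
  θ2 = atan2(B,A) + arccos(C/0.4719) = 1.1342
φ3=240.0° → target in arm frame (0.1385, 0.1649)
  A=-0.0085, B=-0.3250, C=(l²−L²−A²−y'²−z²)/(2L)=0.1033
  γ=atan2(-0.3250,-0.0085)=-1.5969;  ψ=arccos(0.3178)=1.2474;  θ3=γ+ψ≈-0.3495

θ₁ = -0.0002, θ₂ = 1.1342, θ₃ = -0.3495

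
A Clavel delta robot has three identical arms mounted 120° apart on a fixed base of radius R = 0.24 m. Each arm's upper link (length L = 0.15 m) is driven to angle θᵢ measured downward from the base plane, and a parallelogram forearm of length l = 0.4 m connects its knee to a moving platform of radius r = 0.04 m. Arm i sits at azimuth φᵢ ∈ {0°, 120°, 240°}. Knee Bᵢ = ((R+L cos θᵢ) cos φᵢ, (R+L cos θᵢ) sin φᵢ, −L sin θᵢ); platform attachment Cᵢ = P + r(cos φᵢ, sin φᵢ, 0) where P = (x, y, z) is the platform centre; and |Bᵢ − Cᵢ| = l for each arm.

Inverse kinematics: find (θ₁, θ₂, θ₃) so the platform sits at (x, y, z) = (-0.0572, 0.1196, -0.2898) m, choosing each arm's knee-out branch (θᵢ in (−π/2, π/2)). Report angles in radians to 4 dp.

rotate P by −φ1: (-0.0572, 0.1196, -0.2898)
  e−x'=0.2572;  (l²−L²−(e−x')²−y'²−z²)/2L = -0.0898
  γ=atan2(-0.2898,0.2572)=-0.8449;  ψ=arccos(-0.2318)=1.8047;  θ1=γ+ψ≈0.9598
arm 2 (φ=120.0°): x'=0.1322, y'=-0.0103
  A cos θ + B sin θ = C:  0.0678·cos θ + -0.2898·sin θ = 0.1627
  γ=atan2(-0.2898,0.0678)=-1.3409;  ψ=arccos(0.5467)=0.9924;  θ2=γ+ψ≈-0.3485
φ3=240.0° → target in arm frame (-0.0750, -0.1093)
  A=0.2750, B=-0.2898, C=(l²−L²−A²−y'²−z²)/(2L)=-0.1135
  √(A²+B²)=0.3995;  θ3 = -0.8116+1.8589 ≈ 1.0472

θ₁ = 0.9598, θ₂ = -0.3485, θ₃ = 1.0472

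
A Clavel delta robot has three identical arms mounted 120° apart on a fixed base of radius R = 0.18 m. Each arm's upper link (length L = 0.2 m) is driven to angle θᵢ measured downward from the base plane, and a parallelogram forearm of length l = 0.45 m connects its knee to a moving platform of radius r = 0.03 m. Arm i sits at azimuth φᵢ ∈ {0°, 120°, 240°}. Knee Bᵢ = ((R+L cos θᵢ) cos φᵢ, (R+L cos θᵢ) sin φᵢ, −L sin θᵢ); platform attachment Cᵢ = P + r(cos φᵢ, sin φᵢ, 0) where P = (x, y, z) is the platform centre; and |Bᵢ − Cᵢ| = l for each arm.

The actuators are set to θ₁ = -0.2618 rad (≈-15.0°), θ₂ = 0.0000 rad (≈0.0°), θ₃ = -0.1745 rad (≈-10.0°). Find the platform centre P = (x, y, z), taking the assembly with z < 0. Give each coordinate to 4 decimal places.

(0.0155, -0.0140, -0.2563)

S1 = (0.3432·cos0.0°, 0.3432·sin0.0°, 0.0518) = (0.3432, 0.0000, 0.0518)
S2 = (0.3500·cos120.0°, 0.3500·sin120.0°, 0.0000) = (-0.1750, 0.3031, 0.0000)
S3 = (0.3470·cos240.0°, 0.3470·sin240.0°, 0.0347) = (-0.1735, -0.3005, 0.0347)
eliminate P² terms by subtracting sphere 1 from 2 and 3
[-1.0364 0.6062 -0.1035]·P = 0.0020;  [-1.0333 -0.6010 -0.0341]·P = 0.0011
Cramer: x(z) = -0.0015-0.0663z;  y(z) = 0.0008+0.0574z
into |P−S₁|² = l²: 1.0077z² + -0.0577z + -0.0810 = 0;  Δ = 0.3298;  z = -0.2563 or 0.3136 → z<0 root = -0.2563
x = 0.0155, y = -0.0140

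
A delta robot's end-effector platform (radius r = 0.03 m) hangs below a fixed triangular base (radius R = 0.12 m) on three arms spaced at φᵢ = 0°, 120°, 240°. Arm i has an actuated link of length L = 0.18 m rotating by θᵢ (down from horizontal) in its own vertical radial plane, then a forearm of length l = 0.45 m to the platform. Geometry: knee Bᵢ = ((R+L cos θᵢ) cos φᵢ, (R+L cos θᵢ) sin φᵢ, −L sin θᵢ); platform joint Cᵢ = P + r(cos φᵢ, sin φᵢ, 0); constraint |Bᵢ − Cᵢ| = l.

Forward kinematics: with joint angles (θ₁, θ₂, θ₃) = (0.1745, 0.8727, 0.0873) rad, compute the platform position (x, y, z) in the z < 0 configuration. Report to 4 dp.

arm 1 at φ=0.0°: (R−r)+L cos θ1 = 0.2673;  O1 = (0.2673, 0.0000, -0.0313)
O2 = (0.2057·cos120.0°, 0.2057·sin120.0°, -0.1379) = (-0.1028, 0.1781, -0.1379)
φ3=240.0°: virtual centre (-0.1347, -0.2332, -0.0157), radius l
eliminate P² terms by subtracting sphere 1 from 2 and 3
linear system: -0.7402x+0.3563y = -0.0111−-0.2133z; -0.8038x+-0.4665y = 0.0004−0.0311z
Cramer: x(z) = 0.0080-0.1399z;  y(z) = -0.0145+0.3079z
into |P−O₁|² = l²: 1.1144z² + 0.1261z + -0.1341 = 0;  Δ = 0.6136;  z = -0.4080 or 0.2949 → z<0 root = -0.4080
x = 0.0651, y = -0.1402

(0.0651, -0.1402, -0.4080)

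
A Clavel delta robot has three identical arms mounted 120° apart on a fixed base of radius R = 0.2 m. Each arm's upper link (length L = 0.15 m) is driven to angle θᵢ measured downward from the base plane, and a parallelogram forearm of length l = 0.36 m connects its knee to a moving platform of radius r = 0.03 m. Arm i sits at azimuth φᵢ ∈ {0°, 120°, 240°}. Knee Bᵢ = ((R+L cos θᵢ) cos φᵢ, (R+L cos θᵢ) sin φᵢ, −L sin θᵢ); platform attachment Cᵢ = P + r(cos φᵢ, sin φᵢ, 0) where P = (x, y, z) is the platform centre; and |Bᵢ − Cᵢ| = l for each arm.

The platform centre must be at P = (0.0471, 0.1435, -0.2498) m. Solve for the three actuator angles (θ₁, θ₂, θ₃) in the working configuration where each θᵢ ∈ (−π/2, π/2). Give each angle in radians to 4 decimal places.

θ₁ = 0.3492, θ₂ = -0.0873, θ₃ = 1.3965

rotate P by −φ1: (0.0471, 0.1435, -0.2498)
  A=0.1229, B=-0.2498, C=(l²−L²−A²−y'²−z²)/(2L)=0.0300
  θ1 = atan2(B,A) + arccos(C/0.2784) = 0.3492
arm 2 (φ=120.0°): x'=0.1007, y'=-0.1125
  A cos θ + B sin θ = C:  0.0693·cos θ + -0.2498·sin θ = 0.0908
  √(A²+B²)=0.2592;  θ2 = -1.3003+1.2130 ≈ -0.0873
arm 3 (φ=240.0°): x'=-0.1478, y'=-0.0310
  e−x'=0.3178;  (l²−L²−(e−x')²−y'²−z²)/2L = -0.1909
  γ=atan2(-0.2498,0.3178)=-0.6661;  ψ=arccos(-0.4722)=2.0626;  θ3=γ+ψ≈1.3965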